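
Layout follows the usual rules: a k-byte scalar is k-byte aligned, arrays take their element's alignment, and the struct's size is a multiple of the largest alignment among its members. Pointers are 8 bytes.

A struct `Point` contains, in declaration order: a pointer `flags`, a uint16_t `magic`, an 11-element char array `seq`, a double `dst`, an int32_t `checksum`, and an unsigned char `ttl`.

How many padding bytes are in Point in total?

flags at 0 (size 8, align 8) → ends 8
magic at 8 (size 2, align 2) → ends 10
seq at 10 (size 11, align 1) → ends 21
pad 3 to align 8 for dst
dst at 24 (size 8, align 8) → ends 32
checksum at 32 (size 4, align 4) → ends 36
ttl at 36 (size 1, align 1) → ends 37
tail pad 3 to reach multiple of 8
total 40 bytes, alignment 8
data bytes 34, size 40 → padding 6

6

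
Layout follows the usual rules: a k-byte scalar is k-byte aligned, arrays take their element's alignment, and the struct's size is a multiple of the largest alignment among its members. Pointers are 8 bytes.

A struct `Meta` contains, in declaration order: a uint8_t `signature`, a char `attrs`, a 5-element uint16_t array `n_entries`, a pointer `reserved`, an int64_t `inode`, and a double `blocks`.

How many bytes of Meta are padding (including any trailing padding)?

signature at 0 (size 1, align 1) → ends 1
attrs at 1 (size 1, align 1) → ends 2
n_entries at 2 (size 10, align 2) → ends 12
pad 4 to align 8 for reserved
reserved at 16 (size 8, align 8) → ends 24
inode at 24 (size 8, align 8) → ends 32
blocks at 32 (size 8, align 8) → ends 40
total 40 bytes, alignment 8
data bytes 36, size 40 → padding 4

4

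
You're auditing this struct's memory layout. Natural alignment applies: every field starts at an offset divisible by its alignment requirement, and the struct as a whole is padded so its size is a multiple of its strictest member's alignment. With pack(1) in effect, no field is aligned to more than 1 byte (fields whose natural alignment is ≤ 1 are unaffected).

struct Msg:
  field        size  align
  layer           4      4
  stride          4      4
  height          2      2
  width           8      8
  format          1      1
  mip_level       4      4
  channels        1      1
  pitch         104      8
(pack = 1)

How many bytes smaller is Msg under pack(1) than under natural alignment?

natural layout:
  layer at 0 (size 4, align 4) → ends 4
  stride at 4 (size 4, align 4) → ends 8
  height at 8 (size 2, align 2) → ends 10
  pad 6 to align 8 for width
  width at 16 (size 8, align 8) → ends 24
  format at 24 (size 1, align 1) → ends 25
  pad 3 to align 4 for mip_level
  mip_level at 28 (size 4, align 4) → ends 32
  channels at 32 (size 1, align 1) → ends 33
  pad 7 to align 8 for pitch
  pitch at 40 (size 104, align 8) → ends 144
  total 144 bytes, alignment 8
packed(1) layout:
  layer at 0 (size 4, align 1) → ends 4
  stride at 4 (size 4, align 1) → ends 8
  height at 8 (size 2, align 1) → ends 10
  width at 10 (size 8, align 1) → ends 18
  format at 18 (size 1, align 1) → ends 19
  mip_level at 19 (size 4, align 1) → ends 23
  channels at 23 (size 1, align 1) → ends 24
  pitch at 24 (size 104, align 1) → ends 128
  total 128 bytes, alignment 1
144 − 128 = 16

16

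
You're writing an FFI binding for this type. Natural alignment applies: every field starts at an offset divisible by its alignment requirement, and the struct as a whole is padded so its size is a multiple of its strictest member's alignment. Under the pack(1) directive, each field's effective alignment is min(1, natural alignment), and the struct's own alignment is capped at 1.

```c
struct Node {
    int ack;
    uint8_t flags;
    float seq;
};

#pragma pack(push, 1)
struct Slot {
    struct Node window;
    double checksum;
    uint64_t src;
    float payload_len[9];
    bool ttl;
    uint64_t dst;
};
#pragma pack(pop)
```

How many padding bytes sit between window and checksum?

Node: @0: ack [4B, align 4] → 4; @4: flags [1B, align 1] → 5; +3 pad (align 4); @8: seq [4B, align 4] → 12; size 12, align 4
@0: window [12B, align 1] → 12
@12: checksum [8B, align 1] → 20

0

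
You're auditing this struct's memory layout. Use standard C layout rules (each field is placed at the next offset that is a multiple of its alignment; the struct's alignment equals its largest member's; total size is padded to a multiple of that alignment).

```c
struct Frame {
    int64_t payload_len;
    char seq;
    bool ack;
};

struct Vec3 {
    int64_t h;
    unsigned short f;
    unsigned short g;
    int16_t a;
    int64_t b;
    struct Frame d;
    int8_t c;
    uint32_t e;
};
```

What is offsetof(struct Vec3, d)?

24

Frame: @0: payload_len [8B, align 8] → 8; @8: seq [1B, align 1] → 9; @9: ack [1B, align 1] → 10; +6 tail pad (align 8); size 16, align 8
@0: h [8B, align 8] → 8
@8: f [2B, align 2] → 10
@10: g [2B, align 2] → 12
@12: a [2B, align 2] → 14
+2 pad (align 8)
@16: b [8B, align 8] → 24
@24: d [16B, align 8] → 40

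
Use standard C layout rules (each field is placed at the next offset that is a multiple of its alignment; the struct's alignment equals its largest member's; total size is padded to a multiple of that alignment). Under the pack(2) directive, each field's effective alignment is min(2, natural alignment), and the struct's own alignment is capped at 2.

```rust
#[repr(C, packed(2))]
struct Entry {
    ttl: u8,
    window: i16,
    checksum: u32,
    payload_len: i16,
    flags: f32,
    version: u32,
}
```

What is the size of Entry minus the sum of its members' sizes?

0..1  ttl  (1B, 1-aligned)
1..2  -- padding (1B)
2..4  window  (2B, 2-aligned)
4..8  checksum  (4B, 2-aligned)
8..10  payload_len  (2B, 2-aligned)
10..14  flags  (4B, 2-aligned)
14..18  version  (4B, 2-aligned)
sizeof = 18, alignof = 2
data bytes 17, size 18 → padding 1

1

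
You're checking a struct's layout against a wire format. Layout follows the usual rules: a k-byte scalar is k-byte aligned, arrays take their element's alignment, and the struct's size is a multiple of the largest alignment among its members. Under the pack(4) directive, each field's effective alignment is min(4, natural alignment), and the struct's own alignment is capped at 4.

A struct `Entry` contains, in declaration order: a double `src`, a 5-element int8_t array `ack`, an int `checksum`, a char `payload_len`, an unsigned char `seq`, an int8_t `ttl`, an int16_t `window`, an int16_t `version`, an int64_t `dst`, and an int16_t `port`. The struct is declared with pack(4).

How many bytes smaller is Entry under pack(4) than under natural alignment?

natural layout:
  src at 0 (size 8, align 8) → ends 8
  ack at 8 (size 5, align 1) → ends 13
  pad 3 to align 4 for checksum
  checksum at 16 (size 4, align 4) → ends 20
  payload_len at 20 (size 1, align 1) → ends 21
  seq at 21 (size 1, align 1) → ends 22
  ttl at 22 (size 1, align 1) → ends 23
  pad 1 to align 2 for window
  window at 24 (size 2, align 2) → ends 26
  version at 26 (size 2, align 2) → ends 28
  pad 4 to align 8 for dst
  dst at 32 (size 8, align 8) → ends 40
  port at 40 (size 2, align 2) → ends 42
  tail pad 6 to reach multiple of 8
  total 48 bytes, alignment 8
packed(4) layout:
  src at 0 (size 8, align 4) → ends 8
  ack at 8 (size 5, align 1) → ends 13
  pad 3 to align 4 for checksum
  checksum at 16 (size 4, align 4) → ends 20
  payload_len at 20 (size 1, align 1) → ends 21
  seq at 21 (size 1, align 1) → ends 22
  ttl at 22 (size 1, align 1) → ends 23
  pad 1 to align 2 for window
  window at 24 (size 2, align 2) → ends 26
  version at 26 (size 2, align 2) → ends 28
  dst at 28 (size 8, align 4) → ends 36
  port at 36 (size 2, align 2) → ends 38
  tail pad 2 to reach multiple of 4
  total 40 bytes, alignment 4
48 − 40 = 8

8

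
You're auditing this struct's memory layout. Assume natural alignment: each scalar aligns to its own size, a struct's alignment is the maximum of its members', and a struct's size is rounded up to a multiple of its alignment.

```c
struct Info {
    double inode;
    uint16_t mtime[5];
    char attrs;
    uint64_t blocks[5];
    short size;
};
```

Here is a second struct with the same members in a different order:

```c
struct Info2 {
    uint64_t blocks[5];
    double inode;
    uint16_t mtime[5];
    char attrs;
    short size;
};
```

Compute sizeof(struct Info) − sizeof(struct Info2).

8

0..8  inode  (8B, 8-aligned)
8..18  mtime  (10B, 2-aligned)
18..19  attrs  (1B, 1-aligned)
19..24  -- padding (5B)
24..64  blocks  (40B, 8-aligned)
64..66  size  (2B, 2-aligned)
66..72  -- tail padding (6B)
sizeof = 72, alignof = 8
— Info2 —
0..40  blocks  (40B, 8-aligned)
40..48  inode  (8B, 8-aligned)
48..58  mtime  (10B, 2-aligned)
58..59  attrs  (1B, 1-aligned)
59..60  -- padding (1B)
60..62  size  (2B, 2-aligned)
62..64  -- tail padding (2B)
sizeof = 64, alignof = 8
72 − 64 = 8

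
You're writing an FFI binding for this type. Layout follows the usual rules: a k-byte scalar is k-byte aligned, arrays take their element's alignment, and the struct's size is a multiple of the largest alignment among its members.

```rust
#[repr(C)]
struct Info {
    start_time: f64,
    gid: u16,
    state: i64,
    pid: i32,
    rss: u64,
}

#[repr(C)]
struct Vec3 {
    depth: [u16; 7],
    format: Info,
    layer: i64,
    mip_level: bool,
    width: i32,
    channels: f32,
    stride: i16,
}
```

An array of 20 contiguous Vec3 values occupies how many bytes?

Info: @0: start_time [8B, align 8] → 8; @8: gid [2B, align 2] → 10; +6 pad (align 8); @16: state [8B, align 8] → 24; @24: pid [4B, align 4] → 28; +4 pad (align 8); @32: rss [8B, align 8] → 40; size 40, align 8
@0: depth [14B, align 2] → 14
+2 pad (align 8)
@16: format [40B, align 8] → 56
@56: layer [8B, align 8] → 64
@64: mip_level [1B, align 1] → 65
+3 pad (align 4)
@68: width [4B, align 4] → 72
@72: channels [4B, align 4] → 76
@76: stride [2B, align 2] → 78
+2 tail pad (align 8)
size 80, align 8
array of 20: 20 × 80 = 1600

1600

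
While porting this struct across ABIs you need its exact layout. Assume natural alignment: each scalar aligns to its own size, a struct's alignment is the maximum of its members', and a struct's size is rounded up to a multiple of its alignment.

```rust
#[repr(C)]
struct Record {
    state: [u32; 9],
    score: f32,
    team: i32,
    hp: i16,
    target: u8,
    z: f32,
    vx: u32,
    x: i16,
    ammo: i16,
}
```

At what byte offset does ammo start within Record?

58

@0: state [36B, align 4] → 36
@36: score [4B, align 4] → 40
@40: team [4B, align 4] → 44
@44: hp [2B, align 2] → 46
@46: target [1B, align 1] → 47
+1 pad (align 4)
@48: z [4B, align 4] → 52
@52: vx [4B, align 4] → 56
@56: x [2B, align 2] → 58
@58: ammo [2B, align 2] → 60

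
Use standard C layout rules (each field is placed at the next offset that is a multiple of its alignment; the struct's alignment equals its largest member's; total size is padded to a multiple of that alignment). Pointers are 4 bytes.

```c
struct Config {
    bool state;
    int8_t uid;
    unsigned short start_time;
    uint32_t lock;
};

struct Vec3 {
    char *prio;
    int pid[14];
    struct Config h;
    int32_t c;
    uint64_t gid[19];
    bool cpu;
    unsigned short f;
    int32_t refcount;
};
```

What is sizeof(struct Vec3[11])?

Config: @0: state [1B, align 1] → 1; @1: uid [1B, align 1] → 2; @2: start_time [2B, align 2] → 4; @4: lock [4B, align 4] → 8; size 8, align 4
@0: prio [4B, align 4] → 4
@4: pid [56B, align 4] → 60
@60: h [8B, align 4] → 68
@68: c [4B, align 4] → 72
@72: gid [152B, align 8] → 224
@224: cpu [1B, align 1] → 225
+1 pad (align 2)
@226: f [2B, align 2] → 228
@228: refcount [4B, align 4] → 232
size 232, align 8
array of 11: 11 × 232 = 2552

2552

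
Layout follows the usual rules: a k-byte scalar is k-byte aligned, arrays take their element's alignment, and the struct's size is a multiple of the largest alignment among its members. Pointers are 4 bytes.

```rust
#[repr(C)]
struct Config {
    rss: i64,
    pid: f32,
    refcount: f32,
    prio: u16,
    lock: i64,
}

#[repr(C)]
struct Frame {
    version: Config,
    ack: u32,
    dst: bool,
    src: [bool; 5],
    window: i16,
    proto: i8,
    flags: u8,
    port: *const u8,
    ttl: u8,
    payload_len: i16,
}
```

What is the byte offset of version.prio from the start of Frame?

16

Config: 0..8  rss  (8B, 8-aligned); 8..12  pid  (4B, 4-aligned); 12..16  refcount  (4B, 4-aligned); 16..18  prio  (2B, 2-aligned); 18..24  -- padding (6B); 24..32  lock  (8B, 8-aligned); sizeof = 32, alignof = 8
0..32  version  (32B, 8-aligned)
within Config: prio at 16
0 + 16 = 16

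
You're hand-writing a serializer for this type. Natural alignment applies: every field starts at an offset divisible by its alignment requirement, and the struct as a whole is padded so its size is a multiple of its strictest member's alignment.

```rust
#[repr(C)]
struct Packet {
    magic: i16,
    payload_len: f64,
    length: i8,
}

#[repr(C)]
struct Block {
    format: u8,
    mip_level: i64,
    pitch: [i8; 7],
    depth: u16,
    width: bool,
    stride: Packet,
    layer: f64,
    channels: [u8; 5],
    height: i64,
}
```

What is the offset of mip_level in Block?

8

Packet: 0..2  magic  (2B, 2-aligned); 2..8  -- padding (6B); 8..16  payload_len  (8B, 8-aligned); 16..17  length  (1B, 1-aligned); 17..24  -- tail padding (7B); sizeof = 24, alignof = 8
0..1  format  (1B, 1-aligned)
1..8  -- padding (7B)
8..16  mip_level  (8B, 8-aligned)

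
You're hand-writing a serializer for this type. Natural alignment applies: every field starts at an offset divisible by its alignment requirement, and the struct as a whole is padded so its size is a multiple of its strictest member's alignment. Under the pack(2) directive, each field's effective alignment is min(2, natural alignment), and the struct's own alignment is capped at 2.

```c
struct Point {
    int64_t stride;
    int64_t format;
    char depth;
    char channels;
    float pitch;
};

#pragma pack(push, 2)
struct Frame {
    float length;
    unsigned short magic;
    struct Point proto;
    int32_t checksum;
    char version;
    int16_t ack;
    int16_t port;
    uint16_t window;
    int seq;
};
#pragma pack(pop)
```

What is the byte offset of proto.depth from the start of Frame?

22

Point: @0: stride [8B, align 8] → 8; @8: format [8B, align 8] → 16; @16: depth [1B, align 1] → 17; @17: channels [1B, align 1] → 18; +2 pad (align 4); @20: pitch [4B, align 4] → 24; size 24, align 8
@0: length [4B, align 2] → 4
@4: magic [2B, align 2] → 6
@6: proto [24B, align 2] → 30
within Point: depth at 16
6 + 16 = 22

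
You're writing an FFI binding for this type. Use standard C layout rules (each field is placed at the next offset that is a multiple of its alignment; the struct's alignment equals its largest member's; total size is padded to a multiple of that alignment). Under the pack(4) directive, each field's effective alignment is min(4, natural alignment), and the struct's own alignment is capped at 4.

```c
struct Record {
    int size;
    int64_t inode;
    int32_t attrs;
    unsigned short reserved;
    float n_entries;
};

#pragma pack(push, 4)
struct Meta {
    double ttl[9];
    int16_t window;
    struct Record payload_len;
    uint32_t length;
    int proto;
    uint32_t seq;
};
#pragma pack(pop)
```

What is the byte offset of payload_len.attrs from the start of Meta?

92

Record: @0: size [4B, align 4] → 4; +4 pad (align 8); @8: inode [8B, align 8] → 16; @16: attrs [4B, align 4] → 20; @20: reserved [2B, align 2] → 22; +2 pad (align 4); @24: n_entries [4B, align 4] → 28; +4 tail pad (align 8); size 32, align 8
@0: ttl [72B, align 4] → 72
@72: window [2B, align 2] → 74
+2 pad (align 4)
@76: payload_len [32B, align 4] → 108
within Record: attrs at 16
76 + 16 = 92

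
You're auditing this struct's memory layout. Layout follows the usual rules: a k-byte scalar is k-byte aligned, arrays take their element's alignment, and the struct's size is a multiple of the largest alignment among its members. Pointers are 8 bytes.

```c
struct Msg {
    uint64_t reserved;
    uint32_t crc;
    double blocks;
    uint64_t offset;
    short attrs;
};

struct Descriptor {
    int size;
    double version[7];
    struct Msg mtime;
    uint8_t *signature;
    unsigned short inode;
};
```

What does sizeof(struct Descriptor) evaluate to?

120

Msg: 0..8  reserved  (8B, 8-aligned); 8..12  crc  (4B, 4-aligned); 12..16  -- padding (4B); 16..24  blocks  (8B, 8-aligned); 24..32  offset  (8B, 8-aligned); 32..34  attrs  (2B, 2-aligned); 34..40  -- tail padding (6B); sizeof = 40, alignof = 8
0..4  size  (4B, 4-aligned)
4..8  -- padding (4B)
8..64  version  (56B, 8-aligned)
64..104  mtime  (40B, 8-aligned)
104..112  signature  (8B, 8-aligned)
112..114  inode  (2B, 2-aligned)
114..120  -- tail padding (6B)
sizeof = 120, alignof = 8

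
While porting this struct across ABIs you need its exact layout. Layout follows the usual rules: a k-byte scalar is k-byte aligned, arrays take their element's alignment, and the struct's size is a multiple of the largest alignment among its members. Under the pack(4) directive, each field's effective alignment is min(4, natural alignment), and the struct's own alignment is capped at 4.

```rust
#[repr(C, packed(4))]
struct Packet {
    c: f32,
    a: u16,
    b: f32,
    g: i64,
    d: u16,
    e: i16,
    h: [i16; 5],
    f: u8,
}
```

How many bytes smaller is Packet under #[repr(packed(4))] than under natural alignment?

4

natural layout:
  0..4  c  (4B, 4-aligned)
  4..6  a  (2B, 2-aligned)
  6..8  -- padding (2B)
  8..12  b  (4B, 4-aligned)
  12..16  -- padding (4B)
  16..24  g  (8B, 8-aligned)
  24..26  d  (2B, 2-aligned)
  26..28  e  (2B, 2-aligned)
  28..38  h  (10B, 2-aligned)
  38..39  f  (1B, 1-aligned)
  39..40  -- tail padding (1B)
  sizeof = 40, alignof = 8
packed(4) layout:
  0..4  c  (4B, 4-aligned)
  4..6  a  (2B, 2-aligned)
  6..8  -- padding (2B)
  8..12  b  (4B, 4-aligned)
  12..20  g  (8B, 4-aligned)
  20..22  d  (2B, 2-aligned)
  22..24  e  (2B, 2-aligned)
  24..34  h  (10B, 2-aligned)
  34..35  f  (1B, 1-aligned)
  35..36  -- tail padding (1B)
  sizeof = 36, alignof = 4
40 − 36 = 4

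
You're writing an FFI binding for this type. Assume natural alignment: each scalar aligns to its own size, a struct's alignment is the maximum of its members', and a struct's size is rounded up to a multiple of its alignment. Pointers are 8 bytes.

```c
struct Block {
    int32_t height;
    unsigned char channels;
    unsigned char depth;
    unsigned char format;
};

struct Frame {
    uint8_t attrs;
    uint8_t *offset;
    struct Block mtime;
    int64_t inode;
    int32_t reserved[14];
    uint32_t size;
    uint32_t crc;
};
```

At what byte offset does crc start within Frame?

92

Block: height at 0 (size 4, align 4) → ends 4; channels at 4 (size 1, align 1) → ends 5; depth at 5 (size 1, align 1) → ends 6; format at 6 (size 1, align 1) → ends 7; tail pad 1 to reach multiple of 4; total 8 bytes, alignment 4
attrs at 0 (size 1, align 1) → ends 1
pad 7 to align 8 for offset
offset at 8 (size 8, align 8) → ends 16
mtime at 16 (size 8, align 4) → ends 24
inode at 24 (size 8, align 8) → ends 32
reserved at 32 (size 56, align 4) → ends 88
size at 88 (size 4, align 4) → ends 92
crc at 92 (size 4, align 4) → ends 96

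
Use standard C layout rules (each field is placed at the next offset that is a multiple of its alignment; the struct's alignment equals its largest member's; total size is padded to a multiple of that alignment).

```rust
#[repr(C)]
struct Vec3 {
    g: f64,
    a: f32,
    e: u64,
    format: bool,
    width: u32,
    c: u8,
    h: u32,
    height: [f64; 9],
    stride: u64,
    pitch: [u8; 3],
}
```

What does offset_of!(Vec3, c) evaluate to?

0..8  g  (8B, 8-aligned)
8..12  a  (4B, 4-aligned)
12..16  -- padding (4B)
16..24  e  (8B, 8-aligned)
24..25  format  (1B, 1-aligned)
25..28  -- padding (3B)
28..32  width  (4B, 4-aligned)
32..33  c  (1B, 1-aligned)

32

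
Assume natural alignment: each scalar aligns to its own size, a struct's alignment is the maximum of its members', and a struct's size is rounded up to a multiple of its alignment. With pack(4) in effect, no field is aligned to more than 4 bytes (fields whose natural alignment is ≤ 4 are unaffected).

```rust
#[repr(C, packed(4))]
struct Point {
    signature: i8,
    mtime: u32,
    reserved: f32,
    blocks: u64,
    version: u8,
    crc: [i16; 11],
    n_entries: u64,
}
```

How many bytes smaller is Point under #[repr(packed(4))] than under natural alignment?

4

natural layout:
  signature at 0 (size 1, align 1) → ends 1
  pad 3 to align 4 for mtime
  mtime at 4 (size 4, align 4) → ends 8
  reserved at 8 (size 4, align 4) → ends 12
  pad 4 to align 8 for blocks
  blocks at 16 (size 8, align 8) → ends 24
  version at 24 (size 1, align 1) → ends 25
  pad 1 to align 2 for crc
  crc at 26 (size 22, align 2) → ends 48
  n_entries at 48 (size 8, align 8) → ends 56
  total 56 bytes, alignment 8
packed(4) layout:
  signature at 0 (size 1, align 1) → ends 1
  pad 3 to align 4 for mtime
  mtime at 4 (size 4, align 4) → ends 8
  reserved at 8 (size 4, align 4) → ends 12
  blocks at 12 (size 8, align 4) → ends 20
  version at 20 (size 1, align 1) → ends 21
  pad 1 to align 2 for crc
  crc at 22 (size 22, align 2) → ends 44
  n_entries at 44 (size 8, align 4) → ends 52
  total 52 bytes, alignment 4
56 − 52 = 4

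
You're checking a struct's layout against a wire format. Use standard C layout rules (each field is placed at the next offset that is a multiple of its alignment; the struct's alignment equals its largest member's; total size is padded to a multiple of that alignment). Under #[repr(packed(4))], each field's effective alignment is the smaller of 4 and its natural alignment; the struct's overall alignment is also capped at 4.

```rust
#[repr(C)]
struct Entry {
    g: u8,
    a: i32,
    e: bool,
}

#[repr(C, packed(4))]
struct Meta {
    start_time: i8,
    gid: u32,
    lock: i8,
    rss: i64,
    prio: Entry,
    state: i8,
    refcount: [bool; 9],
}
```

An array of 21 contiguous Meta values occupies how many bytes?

Entry: g at 0 (size 1, align 1) → ends 1; pad 3 to align 4 for a; a at 4 (size 4, align 4) → ends 8; e at 8 (size 1, align 1) → ends 9; tail pad 3 to reach multiple of 4; total 12 bytes, alignment 4
start_time at 0 (size 1, align 1) → ends 1
pad 3 to align 4 for gid
gid at 4 (size 4, align 4) → ends 8
lock at 8 (size 1, align 1) → ends 9
pad 3 to align 4 for rss
rss at 12 (size 8, align 4) → ends 20
prio at 20 (size 12, align 4) → ends 32
state at 32 (size 1, align 1) → ends 33
refcount at 33 (size 9, align 1) → ends 42
tail pad 2 to reach multiple of 4
total 44 bytes, alignment 4
array of 21: 21 × 44 = 924

924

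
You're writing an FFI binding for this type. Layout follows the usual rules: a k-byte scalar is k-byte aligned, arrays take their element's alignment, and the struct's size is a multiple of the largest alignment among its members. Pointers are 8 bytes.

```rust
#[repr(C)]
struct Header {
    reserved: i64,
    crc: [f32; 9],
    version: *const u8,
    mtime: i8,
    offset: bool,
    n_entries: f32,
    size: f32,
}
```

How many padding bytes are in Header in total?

10

@0: reserved [8B, align 8] → 8
@8: crc [36B, align 4] → 44
+4 pad (align 8)
@48: version [8B, align 8] → 56
@56: mtime [1B, align 1] → 57
@57: offset [1B, align 1] → 58
+2 pad (align 4)
@60: n_entries [4B, align 4] → 64
@64: size [4B, align 4] → 68
+4 tail pad (align 8)
size 72, align 8
data bytes 62, size 72 → padding 10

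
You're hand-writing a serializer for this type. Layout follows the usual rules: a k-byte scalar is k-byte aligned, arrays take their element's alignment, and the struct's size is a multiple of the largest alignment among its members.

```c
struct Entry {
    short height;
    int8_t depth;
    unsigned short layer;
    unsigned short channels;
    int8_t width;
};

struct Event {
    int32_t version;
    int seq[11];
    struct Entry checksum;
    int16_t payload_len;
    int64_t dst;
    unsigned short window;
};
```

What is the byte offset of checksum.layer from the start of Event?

52

Entry: @0: height [2B, align 2] → 2; @2: depth [1B, align 1] → 3; +1 pad (align 2); @4: layer [2B, align 2] → 6; @6: channels [2B, align 2] → 8; @8: width [1B, align 1] → 9; +1 tail pad (align 2); size 10, align 2
@0: version [4B, align 4] → 4
@4: seq [44B, align 4] → 48
@48: checksum [10B, align 2] → 58
within Entry: layer at 4
48 + 4 = 52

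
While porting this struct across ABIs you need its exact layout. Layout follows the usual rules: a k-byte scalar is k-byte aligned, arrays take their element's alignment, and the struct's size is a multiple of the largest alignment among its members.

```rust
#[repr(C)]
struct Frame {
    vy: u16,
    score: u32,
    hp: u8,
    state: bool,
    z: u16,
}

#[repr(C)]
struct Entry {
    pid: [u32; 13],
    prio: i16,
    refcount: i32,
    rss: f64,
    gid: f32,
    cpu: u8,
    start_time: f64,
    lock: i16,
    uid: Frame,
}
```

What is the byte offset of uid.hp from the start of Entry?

Frame: 0..2  vy  (2B, 2-aligned); 2..4  -- padding (2B); 4..8  score  (4B, 4-aligned); 8..9  hp  (1B, 1-aligned); 9..10  state  (1B, 1-aligned); 10..12  z  (2B, 2-aligned); sizeof = 12, alignof = 4
0..52  pid  (52B, 4-aligned)
52..54  prio  (2B, 2-aligned)
54..56  -- padding (2B)
56..60  refcount  (4B, 4-aligned)
60..64  -- padding (4B)
64..72  rss  (8B, 8-aligned)
72..76  gid  (4B, 4-aligned)
76..77  cpu  (1B, 1-aligned)
77..80  -- padding (3B)
80..88  start_time  (8B, 8-aligned)
88..90  lock  (2B, 2-aligned)
90..92  -- padding (2B)
92..104  uid  (12B, 4-aligned)
within Frame: hp at 8
92 + 8 = 100

100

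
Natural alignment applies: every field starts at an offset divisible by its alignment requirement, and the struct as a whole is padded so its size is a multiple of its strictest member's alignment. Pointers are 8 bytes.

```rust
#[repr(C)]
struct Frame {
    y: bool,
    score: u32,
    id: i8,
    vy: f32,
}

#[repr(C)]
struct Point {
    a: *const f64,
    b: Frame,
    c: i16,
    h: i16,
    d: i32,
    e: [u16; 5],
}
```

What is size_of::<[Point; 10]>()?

480

Frame: @0: y [1B, align 1] → 1; +3 pad (align 4); @4: score [4B, align 4] → 8; @8: id [1B, align 1] → 9; +3 pad (align 4); @12: vy [4B, align 4] → 16; size 16, align 4
@0: a [8B, align 8] → 8
@8: b [16B, align 4] → 24
@24: c [2B, align 2] → 26
@26: h [2B, align 2] → 28
@28: d [4B, align 4] → 32
@32: e [10B, align 2] → 42
+6 tail pad (align 8)
size 48, align 8
array of 10: 10 × 48 = 480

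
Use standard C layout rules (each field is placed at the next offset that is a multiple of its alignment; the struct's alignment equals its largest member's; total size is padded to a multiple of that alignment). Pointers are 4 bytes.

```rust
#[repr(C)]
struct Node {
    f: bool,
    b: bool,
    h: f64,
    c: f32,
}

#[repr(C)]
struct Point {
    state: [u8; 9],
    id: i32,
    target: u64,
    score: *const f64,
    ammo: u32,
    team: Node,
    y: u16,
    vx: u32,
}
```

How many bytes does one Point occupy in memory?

Node: @0: f [1B, align 1] → 1; @1: b [1B, align 1] → 2; +6 pad (align 8); @8: h [8B, align 8] → 16; @16: c [4B, align 4] → 20; +4 tail pad (align 8); size 24, align 8
@0: state [9B, align 1] → 9
+3 pad (align 4)
@12: id [4B, align 4] → 16
@16: target [8B, align 8] → 24
@24: score [4B, align 4] → 28
@28: ammo [4B, align 4] → 32
@32: team [24B, align 8] → 56
@56: y [2B, align 2] → 58
+2 pad (align 4)
@60: vx [4B, align 4] → 64
size 64, align 8

64 bytes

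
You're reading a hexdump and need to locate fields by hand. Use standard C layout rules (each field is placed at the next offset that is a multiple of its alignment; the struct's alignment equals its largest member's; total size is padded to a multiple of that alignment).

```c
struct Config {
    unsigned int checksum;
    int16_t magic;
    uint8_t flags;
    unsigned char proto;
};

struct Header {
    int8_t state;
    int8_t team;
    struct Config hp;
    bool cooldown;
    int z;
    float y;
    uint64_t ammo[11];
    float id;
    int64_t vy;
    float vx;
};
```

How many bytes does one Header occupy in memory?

136

Config: 0..4  checksum  (4B, 4-aligned); 4..6  magic  (2B, 2-aligned); 6..7  flags  (1B, 1-aligned); 7..8  proto  (1B, 1-aligned); sizeof = 8, alignof = 4
0..1  state  (1B, 1-aligned)
1..2  team  (1B, 1-aligned)
2..4  -- padding (2B)
4..12  hp  (8B, 4-aligned)
12..13  cooldown  (1B, 1-aligned)
13..16  -- padding (3B)
16..20  z  (4B, 4-aligned)
20..24  y  (4B, 4-aligned)
24..112  ammo  (88B, 8-aligned)
112..116  id  (4B, 4-aligned)
116..120  -- padding (4B)
120..128  vy  (8B, 8-aligned)
128..132  vx  (4B, 4-aligned)
132..136  -- tail padding (4B)
sizeof = 136, alignof = 8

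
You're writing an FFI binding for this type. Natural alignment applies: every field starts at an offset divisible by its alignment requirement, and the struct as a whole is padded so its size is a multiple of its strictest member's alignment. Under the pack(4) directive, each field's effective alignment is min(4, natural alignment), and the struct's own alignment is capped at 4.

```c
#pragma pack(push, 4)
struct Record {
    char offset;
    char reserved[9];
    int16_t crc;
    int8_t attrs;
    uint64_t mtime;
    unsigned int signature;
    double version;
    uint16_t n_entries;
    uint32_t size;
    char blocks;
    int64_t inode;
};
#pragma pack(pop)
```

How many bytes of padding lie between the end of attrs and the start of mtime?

3

@0: offset [1B, align 1] → 1
@1: reserved [9B, align 1] → 10
@10: crc [2B, align 2] → 12
@12: attrs [1B, align 1] → 13
+3 pad (align 4)
@16: mtime [8B, align 4] → 24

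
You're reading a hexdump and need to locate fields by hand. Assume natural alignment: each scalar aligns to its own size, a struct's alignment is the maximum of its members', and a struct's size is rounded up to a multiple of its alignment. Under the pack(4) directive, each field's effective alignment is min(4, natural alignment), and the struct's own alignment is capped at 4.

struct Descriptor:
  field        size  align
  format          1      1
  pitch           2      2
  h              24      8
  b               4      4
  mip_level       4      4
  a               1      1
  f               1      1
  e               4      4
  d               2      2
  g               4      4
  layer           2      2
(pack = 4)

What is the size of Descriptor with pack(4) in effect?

56

format at 0 (size 1, align 1) → ends 1
pad 1 to align 2 for pitch
pitch at 2 (size 2, align 2) → ends 4
h at 4 (size 24, align 4) → ends 28
b at 28 (size 4, align 4) → ends 32
mip_level at 32 (size 4, align 4) → ends 36
a at 36 (size 1, align 1) → ends 37
f at 37 (size 1, align 1) → ends 38
pad 2 to align 4 for e
e at 40 (size 4, align 4) → ends 44
d at 44 (size 2, align 2) → ends 46
pad 2 to align 4 for g
g at 48 (size 4, align 4) → ends 52
layer at 52 (size 2, align 2) → ends 54
tail pad 2 to reach multiple of 4
total 56 bytes, alignment 4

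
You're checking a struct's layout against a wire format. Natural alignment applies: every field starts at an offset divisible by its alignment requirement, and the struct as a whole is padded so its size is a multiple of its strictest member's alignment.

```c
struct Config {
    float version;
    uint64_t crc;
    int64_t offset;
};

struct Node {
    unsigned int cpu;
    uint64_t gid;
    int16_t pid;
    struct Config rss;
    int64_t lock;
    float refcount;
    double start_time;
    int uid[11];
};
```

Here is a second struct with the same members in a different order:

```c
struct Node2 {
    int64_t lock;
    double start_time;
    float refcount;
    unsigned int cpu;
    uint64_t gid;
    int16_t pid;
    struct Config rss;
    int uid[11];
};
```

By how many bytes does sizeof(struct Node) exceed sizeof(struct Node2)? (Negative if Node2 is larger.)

Config: @0: version [4B, align 4] → 4; +4 pad (align 8); @8: crc [8B, align 8] → 16; @16: offset [8B, align 8] → 24; size 24, align 8
@0: cpu [4B, align 4] → 4
+4 pad (align 8)
@8: gid [8B, align 8] → 16
@16: pid [2B, align 2] → 18
+6 pad (align 8)
@24: rss [24B, align 8] → 48
@48: lock [8B, align 8] → 56
@56: refcount [4B, align 4] → 60
+4 pad (align 8)
@64: start_time [8B, align 8] → 72
@72: uid [44B, align 4] → 116
+4 tail pad (align 8)
size 120, align 8
— Node2 —
@0: lock [8B, align 8] → 8
@8: start_time [8B, align 8] → 16
@16: refcount [4B, align 4] → 20
@20: cpu [4B, align 4] → 24
@24: gid [8B, align 8] → 32
@32: pid [2B, align 2] → 34
+6 pad (align 8)
@40: rss [24B, align 8] → 64
@64: uid [44B, align 4] → 108
+4 tail pad (align 8)
size 112, align 8
120 − 112 = 8

8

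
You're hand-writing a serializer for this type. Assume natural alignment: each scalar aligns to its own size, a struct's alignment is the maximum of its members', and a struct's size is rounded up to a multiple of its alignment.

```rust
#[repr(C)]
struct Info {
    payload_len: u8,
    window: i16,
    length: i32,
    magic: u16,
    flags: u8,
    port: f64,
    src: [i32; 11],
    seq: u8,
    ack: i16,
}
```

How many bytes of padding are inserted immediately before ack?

@0: payload_len [1B, align 1] → 1
+1 pad (align 2)
@2: window [2B, align 2] → 4
@4: length [4B, align 4] → 8
@8: magic [2B, align 2] → 10
@10: flags [1B, align 1] → 11
+5 pad (align 8)
@16: port [8B, align 8] → 24
@24: src [44B, align 4] → 68
@68: seq [1B, align 1] → 69
+1 pad (align 2)
@70: ack [2B, align 2] → 72

1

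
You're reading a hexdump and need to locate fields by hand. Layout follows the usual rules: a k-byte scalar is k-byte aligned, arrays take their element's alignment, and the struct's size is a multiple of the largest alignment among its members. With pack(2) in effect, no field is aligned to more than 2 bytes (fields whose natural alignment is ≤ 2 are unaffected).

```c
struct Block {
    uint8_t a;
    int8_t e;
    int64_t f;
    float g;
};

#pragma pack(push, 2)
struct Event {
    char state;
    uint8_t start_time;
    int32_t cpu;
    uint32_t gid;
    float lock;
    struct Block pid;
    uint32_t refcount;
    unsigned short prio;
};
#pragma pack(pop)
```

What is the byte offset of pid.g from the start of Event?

Block: 0..1  a  (1B, 1-aligned); 1..2  e  (1B, 1-aligned); 2..8  -- padding (6B); 8..16  f  (8B, 8-aligned); 16..20  g  (4B, 4-aligned); 20..24  -- tail padding (4B); sizeof = 24, alignof = 8
0..1  state  (1B, 1-aligned)
1..2  start_time  (1B, 1-aligned)
2..6  cpu  (4B, 2-aligned)
6..10  gid  (4B, 2-aligned)
10..14  lock  (4B, 2-aligned)
14..38  pid  (24B, 2-aligned)
within Block: g at 16
14 + 16 = 30

30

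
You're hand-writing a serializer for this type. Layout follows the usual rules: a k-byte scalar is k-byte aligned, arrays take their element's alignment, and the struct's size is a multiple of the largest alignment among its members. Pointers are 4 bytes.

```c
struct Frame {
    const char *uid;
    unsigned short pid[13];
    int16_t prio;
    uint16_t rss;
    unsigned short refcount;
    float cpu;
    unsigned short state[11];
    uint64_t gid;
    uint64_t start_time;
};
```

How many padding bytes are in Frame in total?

@0: uid [4B, align 4] → 4
@4: pid [26B, align 2] → 30
@30: prio [2B, align 2] → 32
@32: rss [2B, align 2] → 34
@34: refcount [2B, align 2] → 36
@36: cpu [4B, align 4] → 40
@40: state [22B, align 2] → 62
+2 pad (align 8)
@64: gid [8B, align 8] → 72
@72: start_time [8B, align 8] → 80
size 80, align 8
data bytes 78, size 80 → padding 2

2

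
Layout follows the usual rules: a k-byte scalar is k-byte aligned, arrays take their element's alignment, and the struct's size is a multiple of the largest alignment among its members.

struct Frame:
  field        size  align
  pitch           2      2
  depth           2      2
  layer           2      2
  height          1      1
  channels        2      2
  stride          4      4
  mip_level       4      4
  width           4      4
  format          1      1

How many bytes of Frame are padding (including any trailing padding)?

6

0..2  pitch  (2B, 2-aligned)
2..4  depth  (2B, 2-aligned)
4..6  layer  (2B, 2-aligned)
6..7  height  (1B, 1-aligned)
7..8  -- padding (1B)
8..10  channels  (2B, 2-aligned)
10..12  -- padding (2B)
12..16  stride  (4B, 4-aligned)
16..20  mip_level  (4B, 4-aligned)
20..24  width  (4B, 4-aligned)
24..25  format  (1B, 1-aligned)
25..28  -- tail padding (3B)
sizeof = 28, alignof = 4
data bytes 22, size 28 → padding 6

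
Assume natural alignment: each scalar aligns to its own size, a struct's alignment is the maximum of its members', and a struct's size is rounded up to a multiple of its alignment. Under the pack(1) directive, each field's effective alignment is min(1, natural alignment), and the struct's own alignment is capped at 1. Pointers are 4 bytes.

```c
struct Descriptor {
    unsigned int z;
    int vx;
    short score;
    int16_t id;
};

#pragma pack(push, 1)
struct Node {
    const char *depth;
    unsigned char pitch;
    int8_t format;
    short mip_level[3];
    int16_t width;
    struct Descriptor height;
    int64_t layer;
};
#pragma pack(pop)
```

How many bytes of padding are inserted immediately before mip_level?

0

Descriptor: 0..4  z  (4B, 4-aligned); 4..8  vx  (4B, 4-aligned); 8..10  score  (2B, 2-aligned); 10..12  id  (2B, 2-aligned); sizeof = 12, alignof = 4
0..4  depth  (4B, 1-aligned)
4..5  pitch  (1B, 1-aligned)
5..6  format  (1B, 1-aligned)
6..12  mip_level  (6B, 1-aligned)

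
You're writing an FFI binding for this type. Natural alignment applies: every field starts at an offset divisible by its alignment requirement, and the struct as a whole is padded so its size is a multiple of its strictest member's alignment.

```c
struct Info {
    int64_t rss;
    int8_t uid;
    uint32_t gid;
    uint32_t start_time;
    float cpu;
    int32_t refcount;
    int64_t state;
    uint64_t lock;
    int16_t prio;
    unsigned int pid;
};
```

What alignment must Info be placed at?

member alignments: rss=8, uid=1, gid=4, start_time=4, cpu=4, refcount=4, state=8, lock=8, prio=2, pid=4
max = 8

8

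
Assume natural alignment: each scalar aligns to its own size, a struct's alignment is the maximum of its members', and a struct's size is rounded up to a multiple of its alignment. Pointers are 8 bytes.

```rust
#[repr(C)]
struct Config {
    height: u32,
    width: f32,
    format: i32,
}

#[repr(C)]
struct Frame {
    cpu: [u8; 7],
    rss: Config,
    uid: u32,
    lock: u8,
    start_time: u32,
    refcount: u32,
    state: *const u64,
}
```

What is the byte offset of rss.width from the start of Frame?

Config: 0..4  height  (4B, 4-aligned); 4..8  width  (4B, 4-aligned); 8..12  format  (4B, 4-aligned); sizeof = 12, alignof = 4
0..7  cpu  (7B, 1-aligned)
7..8  -- padding (1B)
8..20  rss  (12B, 4-aligned)
within Config: width at 4
8 + 4 = 12

12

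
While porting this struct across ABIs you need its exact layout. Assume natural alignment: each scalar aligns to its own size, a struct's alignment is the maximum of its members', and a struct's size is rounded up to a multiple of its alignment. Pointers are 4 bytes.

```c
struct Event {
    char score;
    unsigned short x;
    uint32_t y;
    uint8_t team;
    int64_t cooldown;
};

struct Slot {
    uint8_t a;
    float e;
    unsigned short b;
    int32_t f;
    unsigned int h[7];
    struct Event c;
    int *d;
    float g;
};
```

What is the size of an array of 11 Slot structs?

Event: 0..1  score  (1B, 1-aligned); 1..2  -- padding (1B); 2..4  x  (2B, 2-aligned); 4..8  y  (4B, 4-aligned); 8..9  team  (1B, 1-aligned); 9..16  -- padding (7B); 16..24  cooldown  (8B, 8-aligned); sizeof = 24, alignof = 8
0..1  a  (1B, 1-aligned)
1..4  -- padding (3B)
4..8  e  (4B, 4-aligned)
8..10  b  (2B, 2-aligned)
10..12  -- padding (2B)
12..16  f  (4B, 4-aligned)
16..44  h  (28B, 4-aligned)
44..48  -- padding (4B)
48..72  c  (24B, 8-aligned)
72..76  d  (4B, 4-aligned)
76..80  g  (4B, 4-aligned)
sizeof = 80, alignof = 8
array of 11: 11 × 80 = 880

880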